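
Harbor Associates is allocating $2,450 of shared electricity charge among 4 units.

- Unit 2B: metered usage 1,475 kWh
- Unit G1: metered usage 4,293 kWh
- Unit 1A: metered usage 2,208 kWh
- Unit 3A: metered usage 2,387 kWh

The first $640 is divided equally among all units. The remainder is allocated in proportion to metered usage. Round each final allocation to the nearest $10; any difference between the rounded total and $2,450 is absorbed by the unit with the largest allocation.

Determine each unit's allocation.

First tranche $640 split equally: $160 each.
Remainder $1,810 by metered usage (total 10,363): Unit 2B 257.62 → $260; Unit G1 749.81 → $750; Unit 1A 385.65 → $390; Unit 3A 416.91 → $420.
Rounding difference −$10 on remainder applied to Unit G1.
Totals: Unit 2B $160 + $260 = $420; Unit G1 $160 + $740 = $900; Unit 1A $160 + $390 = $550; Unit 3A $160 + $420 = $580.

Unit 2B: $420 | Unit G1: $900 | Unit 1A: $550 | Unit 3A: $580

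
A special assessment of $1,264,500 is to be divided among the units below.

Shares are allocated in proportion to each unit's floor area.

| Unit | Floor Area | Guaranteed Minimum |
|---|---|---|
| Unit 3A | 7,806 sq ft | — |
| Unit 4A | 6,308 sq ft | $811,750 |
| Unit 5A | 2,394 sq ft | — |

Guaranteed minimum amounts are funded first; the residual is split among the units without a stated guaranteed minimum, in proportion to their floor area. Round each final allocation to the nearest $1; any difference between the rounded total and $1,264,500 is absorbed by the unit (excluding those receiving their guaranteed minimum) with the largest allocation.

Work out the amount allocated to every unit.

Unit 3A: $346,487 · Unit 4A: $811,750 · Unit 5A: $106,263

Fund the minimums — Unit 4A $811,750. Residual $452,750.
Residual split over remaining floor area 10,200: Unit 3A 346,486.91 → $346,487; Unit 5A 106,263.09 → $106,263.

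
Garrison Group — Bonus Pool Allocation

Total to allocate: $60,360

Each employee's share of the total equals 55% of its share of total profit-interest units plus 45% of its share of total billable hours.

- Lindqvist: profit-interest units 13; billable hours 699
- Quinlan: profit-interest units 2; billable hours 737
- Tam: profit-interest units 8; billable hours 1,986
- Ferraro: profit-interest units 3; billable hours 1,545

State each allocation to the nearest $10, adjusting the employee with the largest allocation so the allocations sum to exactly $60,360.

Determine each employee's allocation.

Lindqvist: $20,420 | Quinlan: $6,580 | Tam: $21,080 | Ferraro: $12,280

Totals — profit-interest units 26, billable hours 4,967.
Composite weights (55% profit-interest units + 45% billable hours): Lindqvist 0.3383; Quinlan 0.1091; Tam 0.3492; Ferraro 0.2034.
Pro-rata amounts: Lindqvist 20,421.48; Quinlan 6,583.97; Tam 21,075.19; Ferraro 12,279.36.
At nearest $10: Lindqvist $20,420; Quinlan $6,580; Tam $21,080; Ferraro $12,280. Sum = $60,360.
Rounded total matches; no reconciliation needed.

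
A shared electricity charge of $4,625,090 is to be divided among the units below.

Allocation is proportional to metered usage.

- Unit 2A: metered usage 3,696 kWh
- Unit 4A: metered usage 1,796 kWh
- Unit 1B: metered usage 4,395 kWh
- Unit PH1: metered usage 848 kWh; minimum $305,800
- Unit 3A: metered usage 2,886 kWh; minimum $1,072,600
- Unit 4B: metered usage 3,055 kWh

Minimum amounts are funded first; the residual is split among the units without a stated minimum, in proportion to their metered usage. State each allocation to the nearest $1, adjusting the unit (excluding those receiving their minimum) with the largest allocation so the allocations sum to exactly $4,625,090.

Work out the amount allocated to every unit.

Guaranteed amounts: Unit PH1 $305,800; Unit 3A $1,072,600. Remaining pool $3,246,690.
Remaining pool split over remaining metered usage 12,942: Unit 2A 927,195.66 → $927,196; Unit 4A 450,552.87 → $450,553; Unit 1B 1,102,550.03 → $1,102,550; Unit 4B 766,391.43 → $766,391.

Unit 2A: $927,196; Unit 4A: $450,553; Unit 1B: $1,102,550; Unit PH1: $305,800; Unit 3A: $1,072,600; Unit 4B: $766,391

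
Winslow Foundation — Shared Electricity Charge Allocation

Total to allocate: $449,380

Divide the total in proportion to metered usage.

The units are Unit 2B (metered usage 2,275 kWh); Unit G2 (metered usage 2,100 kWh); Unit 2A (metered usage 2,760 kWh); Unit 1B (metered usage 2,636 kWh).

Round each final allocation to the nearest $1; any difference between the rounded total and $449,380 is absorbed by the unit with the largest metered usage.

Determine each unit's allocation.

Unit 2B: $104,630 | Unit G2: $96,582 | Unit 2A: $126,935 | Unit 1B: $121,233

Metered usage total: 9,771.
Pro-rata amounts: Unit 2B 2,275/9,771 × $449,380 = 104,629.98; Unit G2 2,100/9,771 × $449,380 = 96,581.52; Unit 2A 2,760/9,771 × $449,380 = 126,935.71; Unit 1B 2,636/9,771 × $449,380 = 121,232.80.
After rounding ($1): Unit 2B $104,630; Unit G2 $96,582; Unit 2A $126,936; Unit 1B $121,233. Sum = $449,381.
Difference $449,380 − $449,381 = −$1 applied to largest metered usage (Unit 2A): Unit 2A becomes $126,935.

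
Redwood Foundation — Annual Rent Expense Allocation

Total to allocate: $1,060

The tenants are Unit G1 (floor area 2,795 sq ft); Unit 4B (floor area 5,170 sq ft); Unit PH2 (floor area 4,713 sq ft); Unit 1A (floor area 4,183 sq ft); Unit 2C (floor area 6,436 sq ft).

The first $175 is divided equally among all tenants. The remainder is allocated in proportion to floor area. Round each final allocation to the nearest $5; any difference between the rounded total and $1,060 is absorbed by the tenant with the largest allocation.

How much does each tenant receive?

Unit G1: $140; Unit 4B: $230; Unit PH2: $215; Unit 1A: $195; Unit 2C: $280

First tranche $175 split equally: $35 each.
Remainder $885 by floor area (total 23,297): Unit G1 106.18 → $105; Unit 4B 196.40 → $195; Unit PH2 179.04 → $180; Unit 1A 158.90 → $160; Unit 2C 244.49 → $245.
Totals: Unit G1 $35 + $105 = $140; Unit 4B $35 + $195 = $230; Unit PH2 $35 + $180 = $215; Unit 1A $35 + $160 = $195; Unit 2C $35 + $245 = $280.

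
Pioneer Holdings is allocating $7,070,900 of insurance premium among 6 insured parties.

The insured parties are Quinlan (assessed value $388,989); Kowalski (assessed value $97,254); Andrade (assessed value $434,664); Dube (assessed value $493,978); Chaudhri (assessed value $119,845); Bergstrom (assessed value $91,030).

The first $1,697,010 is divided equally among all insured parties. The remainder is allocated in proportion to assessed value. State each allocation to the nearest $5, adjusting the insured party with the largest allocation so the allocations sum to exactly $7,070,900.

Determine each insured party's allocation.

$1,697,010 shared equally gives $282,835 per insured party.
Remainder $5,373,890 by assessed value (total 1,625,760): Quinlan 1,285,788.86 → $1,285,790; Kowalski 321,469.53 → $321,470; Andrade 1,436,765.90 → $1,436,765; Dube 1,632,826.15 → $1,632,825; Chaudhri 396,143.25 → $396,145; Bergstrom 300,896.32 → $300,895.
Totals: Quinlan $282,835 + $1,285,790 = $1,568,625; Kowalski $282,835 + $321,470 = $604,305; Andrade $282,835 + $1,436,765 = $1,719,600; Dube $282,835 + $1,632,825 = $1,915,660; Chaudhri $282,835 + $396,145 = $678,980; Bergstrom $282,835 + $300,895 = $583,730.

Quinlan: $1,568,625 · Kowalski: $604,305 · Andrade: $1,719,600 · Dube: $1,915,660 · Chaudhri: $678,980 · Bergstrom: $583,730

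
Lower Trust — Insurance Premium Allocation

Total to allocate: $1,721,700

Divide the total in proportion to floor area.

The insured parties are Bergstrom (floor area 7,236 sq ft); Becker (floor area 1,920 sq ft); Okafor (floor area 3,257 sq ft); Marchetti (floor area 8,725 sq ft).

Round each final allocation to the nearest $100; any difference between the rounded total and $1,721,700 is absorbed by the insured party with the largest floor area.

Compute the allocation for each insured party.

Sum of floor area: 21,138.
Raw shares: Bergstrom 7,236/21,138 × $1,721,700 = 589,375.59; Becker 1,920/21,138 × $1,721,700 = 156,384.90; Okafor 3,257/21,138 × $1,721,700 = 265,284.18; Marchetti 8,725/21,138 × $1,721,700 = 710,655.34.
At nearest $100: Bergstrom $589,400; Becker $156,400; Okafor $265,300; Marchetti $710,700. Sum = $1,721,800.
Difference $1,721,700 − $1,721,800 = −$100 applied to largest floor area (Marchetti): Marchetti becomes $710,600.

Bergstrom: $589,400 · Becker: $156,400 · Okafor: $265,300 · Marchetti: $710,600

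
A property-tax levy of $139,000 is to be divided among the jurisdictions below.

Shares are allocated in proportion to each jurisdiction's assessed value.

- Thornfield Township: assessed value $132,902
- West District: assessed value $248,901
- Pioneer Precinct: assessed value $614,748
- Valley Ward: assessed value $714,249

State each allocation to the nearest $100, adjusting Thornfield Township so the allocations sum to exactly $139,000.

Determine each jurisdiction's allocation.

Combined assessed value = 1,710,800.
Raw shares: Thornfield Township 132,902/1,710,800 × $139,000 = 10,798.09; West District 248,901/1,710,800 × $139,000 = 20,222.84; Pioneer Precinct 614,748/1,710,800 × $139,000 = 49,947.38; Valley Ward 714,249/1,710,800 × $139,000 = 58,031.69.
Rounded to nearest $100: Thornfield Township $10,800; West District $20,200; Pioneer Precinct $49,900; Valley Ward $58,000. Sum = $138,900.
Difference $139,000 − $138,900 = +$100 applied to Thornfield Township: Thornfield Township becomes $10,900.

Thornfield Township: $10,900 | West District: $20,200 | Pioneer Precinct: $49,900 | Valley Ward: $58,000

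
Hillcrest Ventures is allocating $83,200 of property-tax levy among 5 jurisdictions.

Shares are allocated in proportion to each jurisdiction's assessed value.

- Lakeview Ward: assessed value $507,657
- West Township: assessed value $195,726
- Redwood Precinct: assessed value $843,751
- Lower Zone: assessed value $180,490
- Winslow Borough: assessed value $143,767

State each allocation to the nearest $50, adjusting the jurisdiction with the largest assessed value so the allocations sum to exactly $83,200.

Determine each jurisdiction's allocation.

Lakeview Ward: $22,550; West Township: $8,700; Redwood Precinct: $37,550; Lower Zone: $8,000; Winslow Borough: $6,400

Assessed value total: 1,871,391.
Raw shares: Lakeview Ward 507,657/1,871,391 × $83,200 = 22,569.88; West Township 195,726/1,871,391 × $83,200 = 8,701.76; Redwood Precinct 843,751/1,871,391 × $83,200 = 37,512.25; Lower Zone 180,490/1,871,391 × $83,200 = 8,024.39; Winslow Borough 143,767/1,871,391 × $83,200 = 6,391.72.
At nearest $50: Lakeview Ward $22,550; West Township $8,700; Redwood Precinct $37,500; Lower Zone $8,000; Winslow Borough $6,400. Sum = $83,150.
Difference $83,200 − $83,150 = +$50 applied to largest assessed value (Redwood Precinct): Redwood Precinct becomes $37,550.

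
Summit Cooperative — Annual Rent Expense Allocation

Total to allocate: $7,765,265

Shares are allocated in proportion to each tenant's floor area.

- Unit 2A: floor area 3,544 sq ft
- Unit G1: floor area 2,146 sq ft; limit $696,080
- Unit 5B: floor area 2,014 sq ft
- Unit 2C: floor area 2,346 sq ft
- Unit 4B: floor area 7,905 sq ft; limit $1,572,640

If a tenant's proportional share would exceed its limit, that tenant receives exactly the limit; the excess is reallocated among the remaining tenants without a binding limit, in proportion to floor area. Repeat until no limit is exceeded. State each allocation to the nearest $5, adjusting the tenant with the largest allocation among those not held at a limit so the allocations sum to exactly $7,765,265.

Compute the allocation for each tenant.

Total floor area = 17,955.
Pro-rata shares before constraints: Unit 2A 1,532,726.21; Unit G1 928,112.43; Unit 5B 871,024.43; Unit 2C 1,014,609.40; Unit 4B 3,418,792.53.
Held at cap: Unit G1 ($696,080), Unit 4B ($1,572,640); residual $5,496,545 reallocated over remaining floor area 7,904.
Redistributed shares: Unit 2A 2,464,543.96 → $2,464,545; Unit 5B 1,400,561.95 → $1,400,560; Unit 2C 1,631,439.09 → $1,631,440.

Unit 2A: $2,464,545; Unit G1: $696,080; Unit 5B: $1,400,560; Unit 2C: $1,631,440; Unit 4B: $1,572,640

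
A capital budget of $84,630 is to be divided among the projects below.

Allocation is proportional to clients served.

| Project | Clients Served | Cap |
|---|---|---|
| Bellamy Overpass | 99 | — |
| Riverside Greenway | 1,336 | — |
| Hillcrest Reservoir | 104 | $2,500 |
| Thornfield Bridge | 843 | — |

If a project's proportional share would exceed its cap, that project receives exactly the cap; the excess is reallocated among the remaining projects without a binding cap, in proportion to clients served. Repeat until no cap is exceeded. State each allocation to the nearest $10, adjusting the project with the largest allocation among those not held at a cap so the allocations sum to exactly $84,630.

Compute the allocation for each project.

Bellamy Overpass: $3,570; Riverside Greenway: $48,170; Hillcrest Reservoir: $2,500; Thornfield Bridge: $30,390

Total clients served = 2,382.
Proportional shares (ignoring caps): Bellamy Overpass 3,517.37; Riverside Greenway 47,466.70; Hillcrest Reservoir 3,695.01; Thornfield Bridge 29,950.92.
Cap binds for Hillcrest Reservoir ($2,500); balance $82,130 reallocated over remaining clients served 2,278.
Remaining shares: Bellamy Overpass 3,569.30 → $3,570; Riverside Greenway 48,167.55 → $48,170; Thornfield Bridge 30,393.15 → $30,390.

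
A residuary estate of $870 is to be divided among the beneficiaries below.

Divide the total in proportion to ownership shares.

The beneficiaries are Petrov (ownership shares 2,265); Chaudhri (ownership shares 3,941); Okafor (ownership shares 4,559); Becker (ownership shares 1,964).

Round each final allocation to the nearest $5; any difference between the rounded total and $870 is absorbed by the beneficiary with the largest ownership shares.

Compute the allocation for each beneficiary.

Petrov: $155 | Chaudhri: $270 | Okafor: $310 | Becker: $135

Ownership shares total: 2,265 + 3,941 + 4,559 + 1,964 = 12,729.
Pro-rata amounts: Petrov 154.81; Chaudhri 269.36; Okafor 311.60; Becker 134.24.
At nearest $5: Petrov $155; Chaudhri $270; Okafor $310; Becker $135. Sum = $870.
Rounded total matches; no reconciliation needed.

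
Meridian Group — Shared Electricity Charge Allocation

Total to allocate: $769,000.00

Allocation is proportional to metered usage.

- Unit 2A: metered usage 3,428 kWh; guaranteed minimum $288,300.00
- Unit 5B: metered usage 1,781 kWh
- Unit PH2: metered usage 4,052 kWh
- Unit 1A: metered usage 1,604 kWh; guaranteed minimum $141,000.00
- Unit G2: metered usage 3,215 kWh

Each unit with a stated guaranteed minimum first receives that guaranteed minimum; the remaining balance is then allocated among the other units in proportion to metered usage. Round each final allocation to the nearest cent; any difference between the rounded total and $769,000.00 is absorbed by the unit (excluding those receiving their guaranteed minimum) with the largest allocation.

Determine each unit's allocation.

Unit 2A: $288,300.00 · Unit 5B: $66,866.24 · Unit PH2: $152,129.13 · Unit 1A: $141,000.00 · Unit G2: $120,704.63

Minimums first: Unit 2A $288,300.00; Unit 1A $141,000.00. Residual $339,700.00.
Residual split over remaining metered usage 9,048: Unit 5B 66,866.2356 → $66,866.24; Unit PH2 152,129.1335 → $152,129.13; Unit G2 120,704.6309 → $120,704.63.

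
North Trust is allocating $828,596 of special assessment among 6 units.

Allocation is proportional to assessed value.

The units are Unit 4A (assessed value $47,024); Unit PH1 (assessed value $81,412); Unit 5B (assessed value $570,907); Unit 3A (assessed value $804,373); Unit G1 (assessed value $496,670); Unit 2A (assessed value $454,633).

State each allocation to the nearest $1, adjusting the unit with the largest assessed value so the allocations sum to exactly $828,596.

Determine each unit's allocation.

Unit 4A: $15,871; Unit PH1: $27,477; Unit 5B: $192,687; Unit 3A: $271,485; Unit G1: $167,632; Unit 2A: $153,444

Total assessed value = 47,024 + 81,412 + 570,907 + 804,373 + 496,670 + 454,633 = 2,455,019.
Pro-rata amounts: Unit 4A 15,871.12; Unit PH1 27,477.45; Unit 5B 192,687.41; Unit 3A 271,484.76; Unit G1 167,631.61; Unit 2A 153,443.65.
After rounding ($1): Unit 4A $15,871; Unit PH1 $27,477; Unit 5B $192,687; Unit 3A $271,485; Unit G1 $167,632; Unit 2A $153,444. Sum = $828,596.
Rounded total matches; no reconciliation needed.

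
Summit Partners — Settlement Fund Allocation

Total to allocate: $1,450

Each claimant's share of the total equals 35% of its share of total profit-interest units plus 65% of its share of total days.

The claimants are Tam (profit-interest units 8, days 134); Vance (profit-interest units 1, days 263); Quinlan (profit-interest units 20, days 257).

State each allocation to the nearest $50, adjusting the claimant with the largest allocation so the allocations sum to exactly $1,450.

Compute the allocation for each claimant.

Totals — profit-interest units 29, days 654.
Composite weights (35% profit-interest units + 65% days): Tam 0.2297; Vance 0.2735; Quinlan 0.4968.
Raw shares: Tam 333.11; Vance 396.52; Quinlan 720.37.
Rounded to nearest $50: Tam $350; Vance $400; Quinlan $700. Sum = $1,450.
Sum already equals the total — no adjustment.

Tam: $350; Vance: $400; Quinlan: $700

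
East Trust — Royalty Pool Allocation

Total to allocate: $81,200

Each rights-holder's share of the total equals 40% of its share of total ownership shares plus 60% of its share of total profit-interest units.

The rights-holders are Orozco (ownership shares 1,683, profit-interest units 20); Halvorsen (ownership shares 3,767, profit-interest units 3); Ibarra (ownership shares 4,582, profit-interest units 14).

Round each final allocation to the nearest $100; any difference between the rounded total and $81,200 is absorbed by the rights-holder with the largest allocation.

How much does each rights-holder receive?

Orozco: $31,800 · Halvorsen: $16,100 · Ibarra: $33,300

Ownership shares total 10,032; profit-interest units total 37.
Blended shares (40% ownership shares + 60% profit-interest units): Orozco 0.3914; Halvorsen 0.1988; Ibarra 0.4097.
Pro-rata amounts: Orozco 31,784.08; Halvorsen 16,146.46; Ibarra 33,269.46.
At nearest $100: Orozco $31,800; Halvorsen $16,100; Ibarra $33,300. Sum = $81,200.
No rounding difference to absorb.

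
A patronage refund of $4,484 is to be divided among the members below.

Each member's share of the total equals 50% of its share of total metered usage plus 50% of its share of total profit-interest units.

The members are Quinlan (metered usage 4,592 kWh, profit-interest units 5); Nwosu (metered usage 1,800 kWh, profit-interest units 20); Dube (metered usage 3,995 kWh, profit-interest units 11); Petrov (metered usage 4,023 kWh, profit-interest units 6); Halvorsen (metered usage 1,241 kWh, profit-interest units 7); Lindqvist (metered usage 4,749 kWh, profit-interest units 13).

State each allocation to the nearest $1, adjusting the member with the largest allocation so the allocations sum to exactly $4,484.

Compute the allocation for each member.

Totals — metered usage 20,400, profit-interest units 62.
Blended shares (50% metered usage + 50% profit-interest units): Quinlan 0.1529; Nwosu 0.2054; Dube 0.1866; Petrov 0.1470; Halvorsen 0.0869; Lindqvist 0.2212.
Unrounded shares: Quinlan 685.48; Nwosu 921.05; Dube 836.83; Petrov 659.10; Halvorsen 389.52; Lindqvist 992.02.
At nearest $1: Quinlan $685; Nwosu $921; Dube $837; Petrov $659; Halvorsen $390; Lindqvist $992. Sum = $4,484.
Sum already equals the total — no adjustment.

Quinlan: $685 | Nwosu: $921 | Dube: $837 | Petrov: $659 | Halvorsen: $390 | Lindqvist: $992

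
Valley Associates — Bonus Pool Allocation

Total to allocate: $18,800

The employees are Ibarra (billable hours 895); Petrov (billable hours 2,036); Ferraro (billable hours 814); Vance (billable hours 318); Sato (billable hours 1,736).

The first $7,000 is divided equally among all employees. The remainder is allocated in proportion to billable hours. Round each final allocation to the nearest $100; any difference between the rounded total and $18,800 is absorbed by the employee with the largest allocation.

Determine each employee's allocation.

Ibarra: $3,200 | Petrov: $5,600 | Ferraro: $3,100 | Vance: $2,000 | Sato: $4,900

$7,000 shared equally gives $1,400 per employee.
Remainder $11,800 by billable hours (total 5,799): Ibarra 1,821.18 → $1,800; Petrov 4,142.92 → $4,100; Ferraro 1,656.35 → $1,700; Vance 647.08 → $600; Sato 3,532.47 → $3,500.
Rounding difference +$100 on remainder applied to Petrov.
Totals: Ibarra $1,400 + $1,800 = $3,200; Petrov $1,400 + $4,200 = $5,600; Ferraro $1,400 + $1,700 = $3,100; Vance $1,400 + $600 = $2,000; Sato $1,400 + $3,500 = $4,900.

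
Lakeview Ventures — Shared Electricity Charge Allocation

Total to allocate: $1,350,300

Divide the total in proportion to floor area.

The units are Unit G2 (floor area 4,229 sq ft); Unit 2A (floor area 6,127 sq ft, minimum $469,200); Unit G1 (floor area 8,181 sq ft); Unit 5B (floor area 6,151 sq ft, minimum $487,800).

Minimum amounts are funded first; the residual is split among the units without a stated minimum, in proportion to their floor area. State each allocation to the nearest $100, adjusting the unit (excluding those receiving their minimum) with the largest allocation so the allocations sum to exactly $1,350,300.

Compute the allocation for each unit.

Unit G2: $134,000; Unit 2A: $469,200; Unit G1: $259,300; Unit 5B: $487,800

Minimums first: Unit 2A $469,200; Unit 5B $487,800. Balance $393,300.
Balance split over remaining floor area 12,410: Unit G2 134,026.24 → $134,000; Unit G1 259,273.76 → $259,300.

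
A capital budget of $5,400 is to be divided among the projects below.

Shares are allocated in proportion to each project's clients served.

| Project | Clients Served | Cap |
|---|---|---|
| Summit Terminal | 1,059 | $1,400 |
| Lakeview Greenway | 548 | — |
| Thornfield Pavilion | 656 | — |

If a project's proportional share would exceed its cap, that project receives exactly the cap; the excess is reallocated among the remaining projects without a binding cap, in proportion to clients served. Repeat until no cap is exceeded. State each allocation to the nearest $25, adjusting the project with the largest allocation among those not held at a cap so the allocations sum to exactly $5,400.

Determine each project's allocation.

Sum of clients served: 2,263.
Pro-rata shares before constraints: Summit Terminal 2,527.00; Lakeview Greenway 1,307.64; Thornfield Pavilion 1,565.36.
Capped: Summit Terminal ($1,400); residual $4,000 reallocated over remaining clients served 1,204.
Shares after redistribution: Lakeview Greenway 1,820.60 → $1,825; Thornfield Pavilion 2,179.40 → $2,175.

Summit Terminal: $1,400 · Lakeview Greenway: $1,825 · Thornfield Pavilion: $2,175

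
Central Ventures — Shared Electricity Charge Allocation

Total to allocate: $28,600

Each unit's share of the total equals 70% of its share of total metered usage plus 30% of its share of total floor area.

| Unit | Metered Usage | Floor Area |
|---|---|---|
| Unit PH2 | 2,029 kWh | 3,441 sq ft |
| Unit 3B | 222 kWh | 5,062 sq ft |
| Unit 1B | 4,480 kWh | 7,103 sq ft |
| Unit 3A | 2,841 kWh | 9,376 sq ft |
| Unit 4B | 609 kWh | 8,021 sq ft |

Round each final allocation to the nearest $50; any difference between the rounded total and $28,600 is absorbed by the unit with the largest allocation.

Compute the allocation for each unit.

Unit PH2: $4,900 · Unit 3B: $1,750 · Unit 1B: $10,650 · Unit 3A: $8,000 · Unit 4B: $3,300

Metered usage total 10,181; floor area total 33,003.
Combined weights (70% metered usage + 30% floor area): Unit PH2 0.1708; Unit 3B 0.0613; Unit 1B 0.3726; Unit 3A 0.2806; Unit 4B 0.1148.
Pro-rata amounts: Unit PH2 4,884.42; Unit 3B 1,752.54; Unit 1B 10,656.12; Unit 3A 8,024.10; Unit 4B 3,282.81.
Rounded to nearest $50: Unit PH2 $4,900; Unit 3B $1,750; Unit 1B $10,650; Unit 3A $8,000; Unit 4B $3,300. Sum = $28,600.
Rounded total matches; no reconciliation needed.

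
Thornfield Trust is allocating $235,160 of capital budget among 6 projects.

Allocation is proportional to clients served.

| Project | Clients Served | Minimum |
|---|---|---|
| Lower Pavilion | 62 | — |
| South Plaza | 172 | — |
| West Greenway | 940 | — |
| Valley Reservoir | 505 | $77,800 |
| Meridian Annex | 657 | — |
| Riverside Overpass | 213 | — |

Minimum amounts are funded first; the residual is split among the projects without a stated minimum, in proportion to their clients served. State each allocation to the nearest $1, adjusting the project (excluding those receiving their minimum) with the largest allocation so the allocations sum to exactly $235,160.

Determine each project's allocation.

Guaranteed amounts: Valley Reservoir $77,800. Remaining pool $157,360.
Remaining pool split over remaining clients served 2,044: Lower Pavilion 4,773.15 → $4,773; South Plaza 13,241.64 → $13,242; West Greenway 72,367.12 → $72,367; Meridian Annex 50,580.00 → $50,580; Riverside Overpass 16,398.08 → $16,398.

Lower Pavilion: $4,773 | South Plaza: $13,242 | West Greenway: $72,367 | Valley Reservoir: $77,800 | Meridian Annex: $50,580 | Riverside Overpass: $16,398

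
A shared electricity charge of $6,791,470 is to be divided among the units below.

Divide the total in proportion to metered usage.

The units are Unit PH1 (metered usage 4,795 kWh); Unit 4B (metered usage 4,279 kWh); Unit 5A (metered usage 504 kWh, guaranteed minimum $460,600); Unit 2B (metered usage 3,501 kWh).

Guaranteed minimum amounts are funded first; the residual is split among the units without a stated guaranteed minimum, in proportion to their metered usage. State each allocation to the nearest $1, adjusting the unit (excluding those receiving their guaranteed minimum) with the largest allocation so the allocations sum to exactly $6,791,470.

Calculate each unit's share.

Unit PH1: $2,414,037; Unit 4B: $2,154,258; Unit 5A: $460,600; Unit 2B: $1,762,575

Minimums first: Unit 5A $460,600. Balance $6,330,870.
Balance split over remaining metered usage 12,575: Unit PH1 2,414,037.51 → $2,414,038; Unit 4B 2,154,257.87 → $2,154,258; Unit 2B 1,762,574.62 → $1,762,575.
Rounding difference −$1 applied to Unit PH1 → $2,414,037.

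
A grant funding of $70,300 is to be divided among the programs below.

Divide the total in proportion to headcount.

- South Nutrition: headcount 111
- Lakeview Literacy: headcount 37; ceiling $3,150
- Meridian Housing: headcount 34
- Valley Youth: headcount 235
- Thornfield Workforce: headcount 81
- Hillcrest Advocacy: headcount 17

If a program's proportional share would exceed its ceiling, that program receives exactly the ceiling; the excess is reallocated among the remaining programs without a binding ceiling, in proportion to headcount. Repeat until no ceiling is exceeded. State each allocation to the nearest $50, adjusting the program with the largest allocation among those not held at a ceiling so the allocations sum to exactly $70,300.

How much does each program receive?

Sum of headcount: 515.
Pro-rata shares before constraints: South Nutrition 15,152.04; Lakeview Literacy 5,050.68; Meridian Housing 4,641.17; Valley Youth 32,078.64; Thornfield Workforce 11,056.89; Hillcrest Advocacy 2,320.58.
Held at cap: Lakeview Literacy ($3,150); residual $67,150 reallocated over remaining headcount 478.
Shares after redistribution: South Nutrition 15,593.41 → $15,600; Meridian Housing 4,776.36 → $4,800; Valley Youth 33,013.08 → $33,000; Thornfield Workforce 11,378.97 → $11,400; Hillcrest Advocacy 2,388.18 → $2,400.
Rounding difference −$50 applied to Valley Youth → $32,950.

South Nutrition: $15,600; Lakeview Literacy: $3,150; Meridian Housing: $4,800; Valley Youth: $32,950; Thornfield Workforce: $11,400; Hillcrest Advocacy: $2,400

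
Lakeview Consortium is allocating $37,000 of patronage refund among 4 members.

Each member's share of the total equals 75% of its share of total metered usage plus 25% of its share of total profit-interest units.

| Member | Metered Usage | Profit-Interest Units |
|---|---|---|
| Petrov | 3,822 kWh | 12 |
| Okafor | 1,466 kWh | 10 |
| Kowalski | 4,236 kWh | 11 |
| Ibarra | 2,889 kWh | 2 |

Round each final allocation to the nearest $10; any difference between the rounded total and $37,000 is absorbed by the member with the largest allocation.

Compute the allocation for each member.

Petrov: $11,720 · Okafor: $5,920 · Kowalski: $12,370 · Ibarra: $6,990

Metered usage total 12,413; profit-interest units total 35.
Composite weights (75% metered usage + 25% profit-interest units): Petrov 0.3166; Okafor 0.1600; Kowalski 0.3345; Ibarra 0.1888.
Pro-rata amounts: Petrov 11,715.74; Okafor 5,920.19; Kowalski 12,376.97; Ibarra 6,987.10.
After rounding ($10): Petrov $11,720; Okafor $5,920; Kowalski $12,380; Ibarra $6,990. Sum = $37,010.
Difference $37,000 − $37,010 = −$10 applied to largest allocation (Kowalski): Kowalski becomes $12,370.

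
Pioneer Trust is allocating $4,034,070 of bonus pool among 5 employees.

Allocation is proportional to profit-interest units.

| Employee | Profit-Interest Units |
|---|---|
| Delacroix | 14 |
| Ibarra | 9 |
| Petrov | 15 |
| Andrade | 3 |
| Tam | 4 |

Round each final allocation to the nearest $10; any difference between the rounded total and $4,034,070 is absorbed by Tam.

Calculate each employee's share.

Combined profit-interest units = 45.
Raw shares: Delacroix 14/45 × $4,034,070 = 1,255,044.00; Ibarra 9/45 × $4,034,070 = 806,814.00; Petrov 15/45 × $4,034,070 = 1,344,690.00; Andrade 3/45 × $4,034,070 = 268,938.00; Tam 4/45 × $4,034,070 = 358,584.00.
At nearest $10: Delacroix $1,255,040; Ibarra $806,810; Petrov $1,344,690; Andrade $268,940; Tam $358,580. Sum = $4,034,060.
Difference $4,034,070 − $4,034,060 = +$10 applied to Tam: Tam becomes $358,590.

Delacroix: $1,255,040 | Ibarra: $806,810 | Petrov: $1,344,690 | Andrade: $268,940 | Tam: $358,590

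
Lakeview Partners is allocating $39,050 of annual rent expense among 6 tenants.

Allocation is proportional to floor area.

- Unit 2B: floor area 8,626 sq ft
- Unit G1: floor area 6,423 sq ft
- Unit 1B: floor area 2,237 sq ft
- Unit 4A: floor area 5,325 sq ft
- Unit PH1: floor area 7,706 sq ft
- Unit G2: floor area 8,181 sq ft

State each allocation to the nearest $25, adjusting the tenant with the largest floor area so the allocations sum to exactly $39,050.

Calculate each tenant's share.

Unit 2B: $8,725 | Unit G1: $6,525 | Unit 1B: $2,275 | Unit 4A: $5,400 | Unit PH1: $7,825 | Unit G2: $8,300

Sum of floor area: 38,498.
Unrounded shares: Unit 2B 8,626/38,498 × $39,050 = 8,749.68; Unit G1 6,423/38,498 × $39,050 = 6,515.10; Unit 1B 2,237/38,498 × $39,050 = 2,269.08; Unit 4A 5,325/38,498 × $39,050 = 5,401.35; Unit PH1 7,706/38,498 × $39,050 = 7,816.49; Unit G2 8,181/38,498 × $39,050 = 8,298.30.
At nearest $25: Unit 2B $8,750; Unit G1 $6,525; Unit 1B $2,275; Unit 4A $5,400; Unit PH1 $7,825; Unit G2 $8,300. Sum = $39,075.
Difference $39,050 − $39,075 = −$25 applied to largest floor area (Unit 2B): Unit 2B becomes $8,725.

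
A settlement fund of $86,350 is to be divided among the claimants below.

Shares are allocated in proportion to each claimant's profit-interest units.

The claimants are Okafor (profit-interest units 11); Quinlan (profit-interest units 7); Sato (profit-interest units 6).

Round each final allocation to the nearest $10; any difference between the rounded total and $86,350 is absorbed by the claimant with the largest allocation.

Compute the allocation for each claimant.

Total profit-interest units = 24.
Pro-rata amounts: Okafor 11/24 × $86,350 = 39,577.08; Quinlan 7/24 × $86,350 = 25,185.42; Sato 6/24 × $86,350 = 21,587.50.
After rounding ($10): Okafor $39,580; Quinlan $25,190; Sato $21,590. Sum = $86,360.
Difference $86,350 − $86,360 = −$10 applied to largest allocation (Okafor): Okafor becomes $39,570.

Okafor: $39,570; Quinlan: $25,190; Sato: $21,590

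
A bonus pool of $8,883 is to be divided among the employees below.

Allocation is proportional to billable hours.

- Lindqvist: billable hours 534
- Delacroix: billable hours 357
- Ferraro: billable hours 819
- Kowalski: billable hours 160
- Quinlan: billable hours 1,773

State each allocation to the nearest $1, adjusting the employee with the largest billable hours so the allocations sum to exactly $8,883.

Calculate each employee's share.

Lindqvist: $1,302; Delacroix: $870; Ferraro: $1,997; Kowalski: $390; Quinlan: $4,324

Combined billable hours = 3,643.
Pro-rata amounts: Lindqvist 534/3,643 × $8,883 = 1,302.09; Delacroix 357/3,643 × $8,883 = 870.4999; Ferraro 819/3,643 × $8,883 = 1,997.03; Kowalski 160/3,643 × $8,883 = 390.14; Quinlan 1,773/3,643 × $8,883 = 4,323.24.
After rounding ($1): Lindqvist $1,302; Delacroix $870; Ferraro $1,997; Kowalski $390; Quinlan $4,323. Sum = $8,882.
Difference $8,883 − $8,882 = +$1 applied to largest billable hours (Quinlan): Quinlan becomes $4,324.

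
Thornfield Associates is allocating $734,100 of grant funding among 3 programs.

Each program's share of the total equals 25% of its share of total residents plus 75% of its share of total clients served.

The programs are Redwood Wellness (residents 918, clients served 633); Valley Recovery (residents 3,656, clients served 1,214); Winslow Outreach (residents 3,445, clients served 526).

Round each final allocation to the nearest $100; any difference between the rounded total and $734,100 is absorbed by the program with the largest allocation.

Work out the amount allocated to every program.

Redwood Wellness: $167,900 · Valley Recovery: $365,300 · Winslow Outreach: $200,900

Residents total 8,019; clients served total 2,373.
Composite weights (25% residents + 75% clients served): Redwood Wellness 0.2287; Valley Recovery 0.4977; Winslow Outreach 0.2736.
Proportional shares: Redwood Wellness 167,876.00; Valley Recovery 365,340.16; Winslow Outreach 200,883.85.
After rounding ($100): Redwood Wellness $167,900; Valley Recovery $365,300; Winslow Outreach $200,900. Sum = $734,100.
Sum already equals the total — no adjustment.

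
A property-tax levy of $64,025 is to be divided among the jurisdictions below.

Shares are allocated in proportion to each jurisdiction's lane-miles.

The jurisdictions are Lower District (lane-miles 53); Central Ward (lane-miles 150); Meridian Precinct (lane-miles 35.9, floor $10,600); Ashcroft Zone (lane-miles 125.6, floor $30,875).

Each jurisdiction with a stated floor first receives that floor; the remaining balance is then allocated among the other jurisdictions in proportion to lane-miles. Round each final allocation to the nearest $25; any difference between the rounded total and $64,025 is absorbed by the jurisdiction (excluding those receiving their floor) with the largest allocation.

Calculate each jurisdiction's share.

Lower District: $5,875 | Central Ward: $16,675 | Meridian Precinct: $10,600 | Ashcroft Zone: $30,875

Fund the minimums — Meridian Precinct $10,600; Ashcroft Zone $30,875. Remaining pool $22,550.
Remaining pool split over remaining lane-miles 203: Lower District 5,887.44 → $5,875; Central Ward 16,662.56 → $16,675.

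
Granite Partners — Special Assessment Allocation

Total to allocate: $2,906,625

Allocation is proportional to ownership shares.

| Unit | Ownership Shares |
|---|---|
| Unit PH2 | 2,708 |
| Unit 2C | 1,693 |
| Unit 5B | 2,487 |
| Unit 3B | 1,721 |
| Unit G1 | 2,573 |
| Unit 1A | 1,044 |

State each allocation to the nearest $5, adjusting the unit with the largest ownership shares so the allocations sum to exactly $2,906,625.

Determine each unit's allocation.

Ownership shares total: 12,226.
Raw shares: Unit PH2 2,708/12,226 × $2,906,625 = 643,803.41; Unit 2C 1,693/12,226 × $2,906,625 = 402,496.00; Unit 5B 2,487/12,226 × $2,906,625 = 591,262.59; Unit 3B 1,721/12,226 × $2,906,625 = 409,152.76; Unit G1 2,573/12,226 × $2,906,625 = 611,708.34; Unit 1A 1,044/12,226 × $2,906,625 = 248,201.91.
Rounded to nearest $5: Unit PH2 $643,805; Unit 2C $402,495; Unit 5B $591,265; Unit 3B $409,155; Unit G1 $611,710; Unit 1A $248,200. Sum = $2,906,630.
Difference $2,906,625 − $2,906,630 = −$5 applied to largest ownership shares (Unit PH2): Unit PH2 becomes $643,800.

Unit PH2: $643,800; Unit 2C: $402,495; Unit 5B: $591,265; Unit 3B: $409,155; Unit G1: $611,710; Unit 1A: $248,200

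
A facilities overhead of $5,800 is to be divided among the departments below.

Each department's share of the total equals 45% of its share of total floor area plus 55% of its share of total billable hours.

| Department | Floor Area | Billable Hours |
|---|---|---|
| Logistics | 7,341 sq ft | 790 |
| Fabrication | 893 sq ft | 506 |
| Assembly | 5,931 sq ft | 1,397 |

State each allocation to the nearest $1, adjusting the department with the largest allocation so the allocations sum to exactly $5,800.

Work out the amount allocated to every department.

Logistics: $2,288 · Fabrication: $764 · Assembly: $2,748

Floor area total 14,165; billable hours total 2,693.
Combined weights (45% floor area + 55% billable hours): Logistics 0.3946; Fabrication 0.1317; Assembly 0.4737.
Raw shares: Logistics 2,288.43; Fabrication 763.93; Assembly 2,747.65.
At nearest $1: Logistics $2,288; Fabrication $764; Assembly $2,748. Sum = $5,800.
Sum already equals the total — no adjustment.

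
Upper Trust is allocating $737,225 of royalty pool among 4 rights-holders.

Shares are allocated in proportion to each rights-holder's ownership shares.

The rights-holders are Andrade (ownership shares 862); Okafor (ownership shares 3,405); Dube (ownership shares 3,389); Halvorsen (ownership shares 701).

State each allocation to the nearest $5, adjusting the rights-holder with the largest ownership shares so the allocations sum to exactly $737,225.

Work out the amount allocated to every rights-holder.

Total ownership shares = 862 + 3,405 + 3,389 + 701 = 8,357.
Raw shares: Andrade 76,042.59; Okafor 300,377.06; Dube 298,965.60; Halvorsen 61,839.74.
Rounded to nearest $5: Andrade $76,045; Okafor $300,375; Dube $298,965; Halvorsen $61,840. Sum = $737,225.
No rounding difference to absorb.

Andrade: $76,045 | Okafor: $300,375 | Dube: $298,965 | Halvorsen: $61,840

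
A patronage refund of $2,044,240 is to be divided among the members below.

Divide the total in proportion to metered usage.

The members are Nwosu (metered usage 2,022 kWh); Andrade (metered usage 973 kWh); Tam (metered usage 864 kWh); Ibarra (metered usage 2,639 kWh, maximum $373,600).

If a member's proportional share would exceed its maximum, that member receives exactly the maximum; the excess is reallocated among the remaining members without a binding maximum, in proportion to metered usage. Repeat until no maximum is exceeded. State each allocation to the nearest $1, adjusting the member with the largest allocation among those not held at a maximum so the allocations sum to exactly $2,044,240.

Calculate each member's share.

Nwosu: $875,365 · Andrade: $421,232 · Tam: $374,043 · Ibarra: $373,600

Total metered usage = 6,498.
Pro-rata shares before constraints: Nwosu 636,111.62; Andrade 306,101.19; Tam 271,810.30; Ibarra 830,216.89.
Held at cap: Ibarra ($373,600); balance $1,670,640 reallocated over remaining metered usage 3,859.
Shares after redistribution: Nwosu 875,365.14 → $875,365; Andrade 421,231.59 → $421,232; Tam 374,043.27 → $374,043.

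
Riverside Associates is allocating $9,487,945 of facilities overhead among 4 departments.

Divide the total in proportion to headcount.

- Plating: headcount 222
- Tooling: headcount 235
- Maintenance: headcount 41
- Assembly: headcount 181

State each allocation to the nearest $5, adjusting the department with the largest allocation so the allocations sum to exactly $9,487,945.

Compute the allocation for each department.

Sum of headcount: 679.
Unrounded shares: Plating 222/679 × $9,487,945 = 3,102,096.89; Tooling 235/679 × $9,487,945 = 3,283,751.22; Maintenance 41/679 × $9,487,945 = 572,909.79; Assembly 181/679 × $9,487,945 = 2,529,187.11.
At nearest $5: Plating $3,102,095; Tooling $3,283,750; Maintenance $572,910; Assembly $2,529,185. Sum = $9,487,940.
Difference $9,487,945 − $9,487,940 = +$5 applied to largest allocation (Tooling): Tooling becomes $3,283,755.

Plating: $3,102,095 | Tooling: $3,283,755 | Maintenance: $572,910 | Assembly: $2,529,185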